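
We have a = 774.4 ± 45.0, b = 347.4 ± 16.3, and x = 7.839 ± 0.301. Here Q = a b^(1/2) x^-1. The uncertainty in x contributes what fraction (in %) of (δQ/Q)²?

27.3%

(δQ/Q)² = (1·δa/a)² + (½·δb/b)² + (-1·δx/x)²
  a term: (1×0.0581)² = 0.00338
  b term: (0.5×0.0469)² = 0.000550
  x term: (-1×0.0384)² = 0.00147
Total = 0.00540. Share from x = 0.00147/0.00540 = 0.273.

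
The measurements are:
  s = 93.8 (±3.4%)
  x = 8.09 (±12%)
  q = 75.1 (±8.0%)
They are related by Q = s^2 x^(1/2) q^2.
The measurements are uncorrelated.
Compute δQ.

Relative error in a monomial: (δQ/Q)² = Σ (nᵢ · δxᵢ/xᵢ)².
  (2·δs/s)² = (2×0.0340)² = 0.00462;  (½·δx/x)² = (0.5×0.120)² = 0.00360;  (2·δq/q)² = (2×0.0800)² = 0.0256
δQ/Q = √(0.0338) = 0.184
Q = 1.41e+08, so δQ = 0.184 × 1.41e+08 = 2.6e+07.

2.6e+07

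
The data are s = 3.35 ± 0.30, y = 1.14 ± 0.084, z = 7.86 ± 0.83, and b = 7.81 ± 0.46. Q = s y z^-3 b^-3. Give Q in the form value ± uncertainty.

(1.65 ± 0.629) × 10^-5

Each factor contributes (exponent × relative error)² to (δQ/Q)²:
  (1·δs/s)² = (1×0.0896)² = 0.00802;  (1·δy/y)² = (1×0.0737)² = 0.00543;  (-3·δz/z)² = (-3×0.106)² = 0.100;  (-3·δb/b)² = (-3×0.0589)² = 0.0312
δQ/Q = √(0.145) = 0.381
Q = 1.65e-05, so δQ = 0.381 × 1.65e-05 = 6.29e-06.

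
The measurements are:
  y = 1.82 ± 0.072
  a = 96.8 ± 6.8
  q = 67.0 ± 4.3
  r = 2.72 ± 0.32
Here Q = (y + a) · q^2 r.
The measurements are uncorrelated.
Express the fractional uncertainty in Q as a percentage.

18.7%

Let u = y + a = 98.6. δu = √(δy² + δa²) = √(0.00518 + 46.2) = 6.80, so δu/u = 0.0690.
Q is then a monomial in u, q, r:
δQ/Q = √((δu/u)² + (2·δq/q)² + (1·δr/r)²) = √(0.00475 + 0.0165 + 0.0138) = 0.187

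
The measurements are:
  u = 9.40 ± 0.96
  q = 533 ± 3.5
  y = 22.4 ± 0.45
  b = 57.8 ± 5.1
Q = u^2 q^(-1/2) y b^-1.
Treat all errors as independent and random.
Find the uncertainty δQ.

0.331

Q is a product of powers, so relative uncertainties combine in quadrature:
  (2·δu/u)² = (2×0.102)² = 0.0417;  (−½·δq/q)² = (-0.5×0.00657)² = 1.08e-05;  (1·δy/y)² = (1×0.0201)² = 0.000404;  (-1·δb/b)² = (-1×0.0882)² = 0.00779
δQ/Q = √(0.0499) = 0.223
Q = 1.48, so δQ = 0.223 × 1.48 = 0.331.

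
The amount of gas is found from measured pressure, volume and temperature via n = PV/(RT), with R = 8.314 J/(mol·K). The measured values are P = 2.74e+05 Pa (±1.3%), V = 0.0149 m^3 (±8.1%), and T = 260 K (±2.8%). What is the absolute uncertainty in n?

n is a product of powers, so relative uncertainties combine in quadrature:
  (1·δP/P)² = (1×0.0130)² = 0.000169;  (1·δV/V)² = (1×0.0810)² = 0.00656;  (-1·δT/T)² = (-1×0.0280)² = 0.000784
δn/n = √(0.00751) = 0.0867
n = 1.89 mol, so δn = 0.0867 × 1.89 = 0.164 mol.

0.164 mol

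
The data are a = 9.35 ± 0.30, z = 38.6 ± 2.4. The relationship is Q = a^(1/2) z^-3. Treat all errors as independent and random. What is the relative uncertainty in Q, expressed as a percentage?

Products/powers → add relative errors in quadrature, weighted by exponent:
  (½·δa/a)² = (0.5×0.0321)² = 0.000257;  (-3·δz/z)² = (-3×0.0622)² = 0.0348
δQ/Q = √(0.0351) = 0.187

18.7%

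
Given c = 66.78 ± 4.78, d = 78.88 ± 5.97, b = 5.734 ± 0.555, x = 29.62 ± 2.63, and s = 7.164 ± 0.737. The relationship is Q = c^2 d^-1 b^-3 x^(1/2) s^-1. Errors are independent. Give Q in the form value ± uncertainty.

0.2278 ± 0.0799

Q is a product of powers, so relative uncertainties combine in quadrature:
  (2·δc/c)² = (2×0.0716)² = 0.0205;  (-1·δd/d)² = (-1×0.0757)² = 0.00573;  (-3·δb/b)² = (-3×0.0968)² = 0.0843;  (½·δx/x)² = (0.5×0.0888)² = 0.00197;  (-1·δs/s)² = (-1×0.103)² = 0.0106
δQ/Q = √(0.123) = 0.351
Q = 0.2278, so δQ = 0.351 × 0.2278 = 0.0799.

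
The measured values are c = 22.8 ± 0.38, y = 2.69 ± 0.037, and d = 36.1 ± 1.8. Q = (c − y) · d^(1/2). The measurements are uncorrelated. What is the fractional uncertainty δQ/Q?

0.0313

Let u = c − y = 20.1. δu = √(δc² + δy²) = √(0.144 + 0.00137) = 0.382, so δu/u = 0.0190.
Q is then a monomial in u, d:
δQ/Q = √((δu/u)² + (½·δd/d)²) = √(0.000360 + 0.000622) = 0.0313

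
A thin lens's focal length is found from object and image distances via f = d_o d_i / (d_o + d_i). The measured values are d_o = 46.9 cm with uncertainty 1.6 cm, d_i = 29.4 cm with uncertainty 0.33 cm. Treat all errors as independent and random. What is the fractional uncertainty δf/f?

0.0148

∂f/∂d_o = (d_i/(d_o+d_i))² = 0.148;  ∂f/∂d_i = (d_o/(d_o+d_i))² = 0.378
δf = √((∂f/∂d_o · δd_o)² + (∂f/∂d_i · δd_i)²) = √(0.0564 + 0.0155) = 0.268 cm
f = 18.1 cm, so δf/f = 0.268/18.1 = 0.0148.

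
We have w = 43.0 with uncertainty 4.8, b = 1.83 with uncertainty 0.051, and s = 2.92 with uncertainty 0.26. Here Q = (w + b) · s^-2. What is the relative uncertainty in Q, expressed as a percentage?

Let u = w + b = 44.8. δu = √(δw² + δb²) = √(23.0 + 0.00260) = 4.80, so δu/u = 0.107.
Q is then a monomial in u, s:
δQ/Q = √((δu/u)² + (-2·δs/s)²) = √(0.0115 + 0.0317) = 0.208

20.8%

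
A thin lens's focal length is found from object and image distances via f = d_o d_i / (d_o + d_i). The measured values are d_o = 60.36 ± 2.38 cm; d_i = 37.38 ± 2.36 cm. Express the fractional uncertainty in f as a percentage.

4.18%

∂f/∂d_o = (d_i/(d_o+d_i))² = 0.146;  ∂f/∂d_i = (d_o/(d_o+d_i))² = 0.381
δf = √((∂f/∂d_o · δd_o)² + (∂f/∂d_i · δd_i)²) = √(0.121 + 0.810) = 0.965 cm
f = 23.08 cm, so δf/f = 0.965/23.08 = 0.0418.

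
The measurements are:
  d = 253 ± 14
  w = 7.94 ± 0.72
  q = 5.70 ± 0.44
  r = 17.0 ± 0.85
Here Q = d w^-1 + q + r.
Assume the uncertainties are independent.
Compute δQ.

Let p = d·w^-1 = 31.9. δp/p = √((1·δd/d)² + (-1·δw/w)²) = √(0.00306 + 0.00822) = 0.106, so δp = 3.38.
Q = p + q + r: δQ = √(δp² + δq² + δr²) = √(11.5 + 0.194 + 0.722) = 3.52

3.52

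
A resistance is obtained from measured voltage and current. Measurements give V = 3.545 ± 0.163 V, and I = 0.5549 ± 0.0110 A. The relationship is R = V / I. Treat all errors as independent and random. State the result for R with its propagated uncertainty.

Relative error in a monomial: (δR/R)² = Σ (nᵢ · δxᵢ/xᵢ)².
  (1·δV/V)² = (1×0.0460)² = 0.00211;  (-1·δI/I)² = (-1×0.0198)² = 0.000393
δR/R = √(0.00251) = 0.0501
R = 6.389 Ω, so δR = 0.0501 × 6.389 = 0.320 Ω.

6.389 ± 0.320 Ω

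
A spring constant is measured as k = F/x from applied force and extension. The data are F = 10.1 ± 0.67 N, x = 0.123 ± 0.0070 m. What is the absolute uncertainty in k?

Products/powers → add relative errors in quadrature, weighted by exponent:
  (1·δF/F)² = (1×0.0663)² = 0.00440;  (-1·δx/x)² = (-1×0.0569)² = 0.00324
δk/k = √(0.00764) = 0.0874
k = 82.1 N/m, so δk = 0.0874 × 82.1 = 7.18 N/m.

7.18 N/m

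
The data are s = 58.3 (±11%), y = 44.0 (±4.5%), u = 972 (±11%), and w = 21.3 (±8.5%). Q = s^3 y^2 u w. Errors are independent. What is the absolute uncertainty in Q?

2.93e+12

For a monomial Q ∝ s^3, y^2, u, w, fractional errors add in quadrature:
  (3·δs/s)² = (3×0.110)² = 0.109;  (2·δy/y)² = (2×0.0450)² = 0.00810;  (1·δu/u)² = (1×0.110)² = 0.0121;  (1·δw/w)² = (1×0.0850)² = 0.00723
δQ/Q = √(0.136) = 0.369
Q = 7.94e+12, so δQ = 0.369 × 7.94e+12 = 2.93e+12.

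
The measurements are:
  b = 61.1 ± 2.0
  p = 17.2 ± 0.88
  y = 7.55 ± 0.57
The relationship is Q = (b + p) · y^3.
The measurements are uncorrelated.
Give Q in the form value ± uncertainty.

33700 ± 7690

Let u = b + p = 78.3. δu = √(δb² + δp²) = √(4.00 + 0.774) = 2.19, so δu/u = 0.0279.
Q is then a monomial in u, y:
δQ/Q = √((δu/u)² + (3·δy/y)²) = √(0.000779 + 0.0513) = 0.228
Q = 33700, so δQ = 0.228 × 33700 = 7690.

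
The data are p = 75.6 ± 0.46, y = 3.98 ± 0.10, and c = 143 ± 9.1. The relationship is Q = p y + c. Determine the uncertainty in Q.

Let w = p·y = 301. δw/w = √((1·δp/p)² + (1·δy/y)²) = √(3.7e-05 + 0.000631) = 0.0259, so δw = 7.78.
Q = w + c: δQ = √(δw² + δc²) = √(60.5 + 82.8) = 12.0

12.0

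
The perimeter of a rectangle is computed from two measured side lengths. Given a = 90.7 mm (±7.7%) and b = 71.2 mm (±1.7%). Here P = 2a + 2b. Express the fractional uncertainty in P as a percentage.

4.38%

For a sum/difference, combine absolute errors in quadrature:
  (2·δa)² = 195;  (2·δb)² = 5.86
δP = √(201) = 14.2 mm
P = 324 mm, so δP/P = 14.2/324 = 0.0438.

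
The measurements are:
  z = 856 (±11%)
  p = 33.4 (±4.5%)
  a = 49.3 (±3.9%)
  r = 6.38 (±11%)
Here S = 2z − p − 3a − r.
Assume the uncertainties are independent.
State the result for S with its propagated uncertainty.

1520 ± 188

For a sum/difference, combine absolute errors in quadrature:
  (2·δz)² = 35500;  (δp)² = 2.26;  (3·δa)² = 33.3;  (δr)² = 0.493
δS = √(35500) = 188
S = 1520.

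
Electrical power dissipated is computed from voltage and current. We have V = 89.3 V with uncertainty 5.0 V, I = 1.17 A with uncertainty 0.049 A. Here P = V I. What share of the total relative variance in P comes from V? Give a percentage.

64.1%

(δP/P)² = (1·δV/V)² + (1·δI/I)²
  V term: (1×0.0560)² = 0.00313
  I term: (1×0.0419)² = 0.00175
Total = 0.00489. Share from V = 0.00313/0.00489 = 0.641.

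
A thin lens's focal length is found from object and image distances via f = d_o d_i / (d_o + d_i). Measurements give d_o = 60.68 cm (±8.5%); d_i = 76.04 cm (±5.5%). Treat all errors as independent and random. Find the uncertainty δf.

1.80 cm

∂f/∂d_o = (d_i/(d_o+d_i))² = 0.309;  ∂f/∂d_i = (d_o/(d_o+d_i))² = 0.197
δf = √((∂f/∂d_o · δd_o)² + (∂f/∂d_i · δd_i)²) = √(2.55 + 0.679) = 1.80 cm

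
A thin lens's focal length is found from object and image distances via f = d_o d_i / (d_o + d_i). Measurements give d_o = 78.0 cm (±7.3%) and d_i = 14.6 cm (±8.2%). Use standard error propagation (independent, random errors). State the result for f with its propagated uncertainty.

12.3 ± 0.861 cm

∂f/∂d_o = (d_i/(d_o+d_i))² = 0.0249;  ∂f/∂d_i = (d_o/(d_o+d_i))² = 0.710
δf = √((∂f/∂d_o · δd_o)² + (∂f/∂d_i · δd_i)²) = √(0.0200 + 0.722) = 0.861 cm
f = 12.3 cm.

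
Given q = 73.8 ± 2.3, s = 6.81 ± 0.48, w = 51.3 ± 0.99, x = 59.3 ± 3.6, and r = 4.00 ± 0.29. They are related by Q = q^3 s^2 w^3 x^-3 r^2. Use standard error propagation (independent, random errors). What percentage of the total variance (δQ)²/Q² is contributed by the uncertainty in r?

(δQ/Q)² = (3·δq/q)² + (2·δs/s)² + (3·δw/w)² + (-3·δx/x)² + (2·δr/r)²
  q term: (3×0.0312)² = 0.00874
  s term: (2×0.0705)² = 0.0199
  w term: (3×0.0193)² = 0.00335
  x term: (-3×0.0607)² = 0.0332
  r term: (2×0.0725)² = 0.0210
Total = 0.0862. Share from r = 0.0210/0.0862 = 0.244.

24.4%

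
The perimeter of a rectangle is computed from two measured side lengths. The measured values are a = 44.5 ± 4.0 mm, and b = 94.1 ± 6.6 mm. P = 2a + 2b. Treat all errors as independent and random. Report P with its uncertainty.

For a sum/difference, combine absolute errors in quadrature:
  (2·δa)² = 64.0;  (2·δb)² = 174
δP = √(238) = 15.4 mm
P = 277 mm.

277 ± 15.4 mm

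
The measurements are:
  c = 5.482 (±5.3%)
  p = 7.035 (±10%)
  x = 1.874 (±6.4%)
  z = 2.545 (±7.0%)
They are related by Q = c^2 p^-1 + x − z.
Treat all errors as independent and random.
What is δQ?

Let w = c^2·p^-1 = 4.272. δw/w = √((2·δc/c)² + (-1·δp/p)²) = √(0.0112 + 0.0100) = 0.146, so δw = 0.623.
Q = w + x − z: δQ = √(δw² + δx² + δz²) = √(0.388 + 0.0144 + 0.0317) = 0.659

0.659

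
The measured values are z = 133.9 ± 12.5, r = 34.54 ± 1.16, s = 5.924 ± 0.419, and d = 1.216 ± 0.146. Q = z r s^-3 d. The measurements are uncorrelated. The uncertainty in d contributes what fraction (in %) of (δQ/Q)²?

(δQ/Q)² = (1·δz/z)² + (1·δr/r)² + (-3·δs/s)² + (1·δd/d)²
  z term: (1×0.0934)² = 0.00871
  r term: (1×0.0336)² = 0.00113
  s term: (-3×0.0707)² = 0.0450
  d term: (1×0.120)² = 0.0144
Total = 0.0693. Share from d = 0.0144/0.0693 = 0.208.

20.8%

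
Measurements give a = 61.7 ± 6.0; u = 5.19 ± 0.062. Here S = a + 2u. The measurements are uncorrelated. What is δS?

6.00

Absolute uncertainties add in quadrature for a linear combination:
  (δa)² = 36.0;  (2·δu)² = 0.0154
δS = √(36.0) = 6.00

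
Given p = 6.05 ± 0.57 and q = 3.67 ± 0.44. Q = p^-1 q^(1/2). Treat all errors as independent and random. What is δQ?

0.0354

Products/powers → add relative errors in quadrature, weighted by exponent:
  (-1·δp/p)² = (-1×0.0942)² = 0.00888;  (½·δq/q)² = (0.5×0.120)² = 0.00359
δQ/Q = √(0.0125) = 0.112
Q = 0.317, so δQ = 0.112 × 0.317 = 0.0354.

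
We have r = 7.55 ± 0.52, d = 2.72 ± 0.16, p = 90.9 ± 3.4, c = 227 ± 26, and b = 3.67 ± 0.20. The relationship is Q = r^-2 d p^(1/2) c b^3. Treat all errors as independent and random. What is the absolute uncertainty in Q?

Since Q is a product/quotient, work with relative uncertainties:
  (-2·δr/r)² = (-2×0.0689)² = 0.0190;  (1·δd/d)² = (1×0.0588)² = 0.00346;  (½·δp/p)² = (0.5×0.0374)² = 0.000350;  (1·δc/c)² = (1×0.115)² = 0.0131;  (3·δb/b)² = (3×0.0545)² = 0.0267
δQ/Q = √(0.0626) = 0.250
Q = 5100, so δQ = 0.250 × 5100 = 1280.

1280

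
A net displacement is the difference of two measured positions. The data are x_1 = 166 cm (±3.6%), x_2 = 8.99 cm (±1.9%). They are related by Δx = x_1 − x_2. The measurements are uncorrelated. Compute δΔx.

5.98 cm

Absolute uncertainties add in quadrature for a linear combination:
  (δx_1)² = 35.7;  (δx_2)² = 0.0292
δΔx = √(35.7) = 5.98 cm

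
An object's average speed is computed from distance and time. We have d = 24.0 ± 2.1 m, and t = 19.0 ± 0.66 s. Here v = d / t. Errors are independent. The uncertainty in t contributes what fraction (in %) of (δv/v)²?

(δv/v)² = (1·δd/d)² + (-1·δt/t)²
  d term: (1×0.0875)² = 0.00766
  t term: (-1×0.0347)² = 0.00121
Total = 0.00886. Share from t = 0.00121/0.00886 = 0.136.

13.6%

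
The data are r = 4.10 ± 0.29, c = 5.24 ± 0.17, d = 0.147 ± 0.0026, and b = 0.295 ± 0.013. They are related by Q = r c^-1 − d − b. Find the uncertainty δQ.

Let p = r·c^-1 = 0.782. δp/p = √((1·δr/r)² + (-1·δc/c)²) = √(0.00500 + 0.00105) = 0.0778, so δp = 0.0609.
Q = p − d − b: δQ = √(δp² + δd² + δb²) = √(0.00371 + 6.76e-06 + 0.000169) = 0.0623

0.0623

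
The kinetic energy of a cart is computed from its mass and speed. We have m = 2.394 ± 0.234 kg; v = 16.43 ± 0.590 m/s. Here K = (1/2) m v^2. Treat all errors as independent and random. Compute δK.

For a monomial K ∝ m, v^2, fractional errors add in quadrature:
  (1·δm/m)² = (1×0.0977)² = 0.00955;  (2·δv/v)² = (2×0.0359)² = 0.00516
δK/K = √(0.0147) = 0.121
K = 323.1 J, so δK = 0.121 × 323.1 = 39.2 J.

39.2 J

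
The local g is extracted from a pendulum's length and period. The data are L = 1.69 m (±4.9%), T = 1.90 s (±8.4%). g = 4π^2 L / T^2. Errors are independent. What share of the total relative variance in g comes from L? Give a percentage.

(δg/g)² = (1·δL/L)² + (-2·δT/T)²
  L term: (1×0.0490)² = 0.00240
  T term: (-2×0.0840)² = 0.0282
Total = 0.0306. Share from L = 0.00240/0.0306 = 0.0784.

7.84%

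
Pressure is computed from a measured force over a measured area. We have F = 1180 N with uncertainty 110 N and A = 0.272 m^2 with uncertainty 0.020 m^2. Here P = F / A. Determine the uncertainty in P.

515 Pa

Relative error in a monomial: (δP/P)² = Σ (nᵢ · δxᵢ/xᵢ)².
  (1·δF/F)² = (1×0.0932)² = 0.00869;  (-1·δA/A)² = (-1×0.0735)² = 0.00541
δP/P = √(0.0141) = 0.119
P = 4340 Pa, so δP = 0.119 × 4340 = 515 Pa.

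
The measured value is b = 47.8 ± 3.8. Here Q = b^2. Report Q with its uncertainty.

2280 ± 363

Products/powers → add relative errors in quadrature, weighted by exponent:
  (2·δb/b)² = (2×0.0795)² = 0.0253
δQ/Q = √(0.0253) = 0.159
Q = 2280, so δQ = 0.159 × 2280 = 363.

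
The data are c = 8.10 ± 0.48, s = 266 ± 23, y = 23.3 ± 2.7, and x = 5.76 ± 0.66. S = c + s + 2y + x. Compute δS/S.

0.0724

For a sum/difference, combine absolute errors in quadrature:
  (δc)² = 0.230;  (δs)² = 529;  (2·δy)² = 29.2;  (δx)² = 0.436
δS = √(559) = 23.6
S = 326, so δS/S = 23.6/326 = 0.0724.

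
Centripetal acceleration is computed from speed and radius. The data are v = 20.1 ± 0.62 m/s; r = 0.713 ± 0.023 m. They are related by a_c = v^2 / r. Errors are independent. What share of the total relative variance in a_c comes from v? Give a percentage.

(δa_c/a_c)² = (2·δv/v)² + (-1·δr/r)²
  v term: (2×0.0308)² = 0.00381
  r term: (-1×0.0323)² = 0.00104
Total = 0.00485. Share from v = 0.00381/0.00485 = 0.785.

78.5%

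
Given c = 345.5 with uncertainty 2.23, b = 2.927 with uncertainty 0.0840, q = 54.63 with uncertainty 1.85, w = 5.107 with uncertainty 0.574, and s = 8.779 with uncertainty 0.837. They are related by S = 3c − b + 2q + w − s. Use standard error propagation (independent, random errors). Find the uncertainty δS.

Sums and differences: (δS)² = Σ (cᵢ δxᵢ)².
  (3·δc)² = 44.8;  (δb)² = 0.00706;  (2·δq)² = 13.7;  (δw)² = 0.329;  (δs)² = 0.701
δS = √(59.5) = 7.71

7.71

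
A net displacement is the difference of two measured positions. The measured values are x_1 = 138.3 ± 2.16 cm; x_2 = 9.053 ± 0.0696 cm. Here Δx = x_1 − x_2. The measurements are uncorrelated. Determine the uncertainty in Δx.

2.16 cm

Absolute uncertainties add in quadrature for a linear combination:
  (δx_1)² = 4.67;  (δx_2)² = 0.00484
δΔx = √(4.67) = 2.16 cm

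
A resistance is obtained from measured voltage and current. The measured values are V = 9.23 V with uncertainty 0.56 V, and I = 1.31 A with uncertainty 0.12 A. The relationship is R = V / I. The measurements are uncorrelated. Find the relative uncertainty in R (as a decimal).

0.110

Relative error in a monomial: (δR/R)² = Σ (nᵢ · δxᵢ/xᵢ)².
  (1·δV/V)² = (1×0.0607)² = 0.00368;  (-1·δI/I)² = (-1×0.0916)² = 0.00839
δR/R = √(0.0121) = 0.110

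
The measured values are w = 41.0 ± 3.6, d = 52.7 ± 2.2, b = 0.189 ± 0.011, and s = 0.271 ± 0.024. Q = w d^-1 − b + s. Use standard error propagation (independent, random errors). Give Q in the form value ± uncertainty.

Let p = w·d^-1 = 0.778. δp/p = √((1·δw/w)² + (-1·δd/d)²) = √(0.00771 + 0.00174) = 0.0972, so δp = 0.0756.
Q = p − b + s: δQ = √(δp² + δb² + δs²) = √(0.00572 + 0.000121 + 0.000576) = 0.0801
Q = 0.860.

0.860 ± 0.0801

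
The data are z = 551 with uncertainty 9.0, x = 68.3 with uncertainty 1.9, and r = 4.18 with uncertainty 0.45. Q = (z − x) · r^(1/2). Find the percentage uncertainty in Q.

5.71%

Let u = z − x = 483. δu = √(δz² + δx²) = √(81.0 + 3.61) = 9.20, so δu/u = 0.0191.
Q is then a monomial in u, r:
δQ/Q = √((δu/u)² + (½·δr/r)²) = √(0.000363 + 0.00290) = 0.0571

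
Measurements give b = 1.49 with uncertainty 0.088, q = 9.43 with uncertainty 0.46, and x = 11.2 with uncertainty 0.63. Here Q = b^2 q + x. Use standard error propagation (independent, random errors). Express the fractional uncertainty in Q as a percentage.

Let p = b^2·q = 20.9. δp/p = √((2·δb/b)² + (1·δq/q)²) = √(0.0140 + 0.00238) = 0.128, so δp = 2.68.
Q = p + x: δQ = √(δp² + δx²) = √(7.16 + 0.397) = 2.75
Q = 32.1, so δQ/Q = 2.75/32.1 = 0.0855.

8.55%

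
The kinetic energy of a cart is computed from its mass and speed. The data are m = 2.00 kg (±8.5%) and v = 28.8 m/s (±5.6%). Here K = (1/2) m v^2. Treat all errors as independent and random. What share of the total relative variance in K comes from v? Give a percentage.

(δK/K)² = (1·δm/m)² + (2·δv/v)²
  m term: (1×0.0850)² = 0.00723
  v term: (2×0.0560)² = 0.0125
Total = 0.0198. Share from v = 0.0125/0.0198 = 0.635.

63.5%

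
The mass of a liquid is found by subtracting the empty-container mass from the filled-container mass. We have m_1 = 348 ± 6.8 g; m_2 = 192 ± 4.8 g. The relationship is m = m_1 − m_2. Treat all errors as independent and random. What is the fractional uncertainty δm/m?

Sums and differences: (δm)² = Σ (cᵢ δxᵢ)².
  (δm_1)² = 46.2;  (δm_2)² = 23.0
δm = √(69.3) = 8.32 g
m = 156 g, so δm/m = 8.32/156 = 0.0534.

0.0534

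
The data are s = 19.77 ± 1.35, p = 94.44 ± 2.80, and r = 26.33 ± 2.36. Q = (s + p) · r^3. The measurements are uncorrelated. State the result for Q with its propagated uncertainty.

Let u = s + p = 114.2. δu = √(δs² + δp²) = √(1.82 + 7.84) = 3.11, so δu/u = 0.0272.
Q is then a monomial in u, r:
δQ/Q = √((δu/u)² + (3·δr/r)²) = √(0.000741 + 0.0723) = 0.270
Q = 2.085e+06, so δQ = 0.270 × 2.085e+06 = 5.63e+05.

(2.085 ± 0.563) × 10^6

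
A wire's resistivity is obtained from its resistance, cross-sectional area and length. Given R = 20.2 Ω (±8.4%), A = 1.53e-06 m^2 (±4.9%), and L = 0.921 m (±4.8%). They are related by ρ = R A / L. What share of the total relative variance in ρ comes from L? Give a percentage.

(δρ/ρ)² = (1·δR/R)² + (1·δA/A)² + (-1·δL/L)²
  R term: (1×0.0840)² = 0.00706
  A term: (1×0.0490)² = 0.00240
  L term: (-1×0.0480)² = 0.00230
Total = 0.0118. Share from L = 0.00230/0.0118 = 0.196.

19.6%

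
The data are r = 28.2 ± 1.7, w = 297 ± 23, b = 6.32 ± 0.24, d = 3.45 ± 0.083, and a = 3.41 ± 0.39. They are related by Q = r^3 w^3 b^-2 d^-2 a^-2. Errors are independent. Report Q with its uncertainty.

(1.06 ± 0.408) × 10^8

For a monomial Q ∝ r^3, w^3, b^-2, d^-2, a^-2, fractional errors add in quadrature:
  (3·δr/r)² = (3×0.0603)² = 0.0327;  (3·δw/w)² = (3×0.0774)² = 0.0540;  (-2·δb/b)² = (-2×0.0380)² = 0.00577;  (-2·δd/d)² = (-2×0.0241)² = 0.00232;  (-2·δa/a)² = (-2×0.114)² = 0.0523
δQ/Q = √(0.147) = 0.384
Q = 1.06e+08, so δQ = 0.384 × 1.06e+08 = 4.08e+07.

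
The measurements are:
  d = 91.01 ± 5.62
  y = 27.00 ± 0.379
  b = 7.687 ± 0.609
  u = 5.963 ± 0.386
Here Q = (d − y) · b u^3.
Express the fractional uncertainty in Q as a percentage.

Let w = d − y = 64.01. δw = √(δd² + δy²) = √(31.6 + 0.144) = 5.63, so δw/w = 0.0880.
Q is then a monomial in w, b, u:
δQ/Q = √((δw/w)² + (1·δb/b)² + (3·δu/u)²) = √(0.00774 + 0.00628 + 0.0377) = 0.227

22.7%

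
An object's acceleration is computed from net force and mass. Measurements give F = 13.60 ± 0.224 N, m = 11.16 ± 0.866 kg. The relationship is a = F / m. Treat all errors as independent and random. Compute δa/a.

Each factor contributes (exponent × relative error)² to (δa/a)²:
  (1·δF/F)² = (1×0.0165)² = 0.000271;  (-1·δm/m)² = (-1×0.0776)² = 0.00602
δa/a = √(0.00629) = 0.0793

0.0793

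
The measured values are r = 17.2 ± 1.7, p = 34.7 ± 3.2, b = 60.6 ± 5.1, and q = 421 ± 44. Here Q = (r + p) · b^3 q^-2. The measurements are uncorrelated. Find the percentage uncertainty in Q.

Let u = r + p = 51.9. δu = √(δr² + δp²) = √(2.89 + 10.2) = 3.62, so δu/u = 0.0698.
Q is then a monomial in u, b, q:
δQ/Q = √((δu/u)² + (3·δb/b)² + (-2·δq/q)²) = √(0.00487 + 0.0637 + 0.0437) = 0.335

33.5%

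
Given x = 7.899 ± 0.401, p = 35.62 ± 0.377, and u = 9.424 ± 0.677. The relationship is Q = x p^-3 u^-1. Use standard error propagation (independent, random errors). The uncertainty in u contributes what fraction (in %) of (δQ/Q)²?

(δQ/Q)² = (1·δx/x)² + (-3·δp/p)² + (-1·δu/u)²
  x term: (1×0.0508)² = 0.00258
  p term: (-3×0.0106)² = 0.00101
  u term: (-1×0.0718)² = 0.00516
Total = 0.00875. Share from u = 0.00516/0.00875 = 0.590.

59.0%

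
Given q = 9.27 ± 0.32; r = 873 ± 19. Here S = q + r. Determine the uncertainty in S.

19.0

Sums and differences: (δS)² = Σ (cᵢ δxᵢ)².
  (δq)² = 0.102;  (δr)² = 361
δS = √(361) = 19.0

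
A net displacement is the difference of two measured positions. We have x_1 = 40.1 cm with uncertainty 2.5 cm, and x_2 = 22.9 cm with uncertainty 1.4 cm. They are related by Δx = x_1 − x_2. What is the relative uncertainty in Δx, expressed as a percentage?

Each term contributes (cᵢ δxᵢ)² to (δΔx)²:
  (δx_1)² = 6.25;  (δx_2)² = 1.96
δΔx = √(8.21) = 2.87 cm
Δx = 17.2 cm, so δΔx/Δx = 2.87/17.2 = 0.167.

16.7%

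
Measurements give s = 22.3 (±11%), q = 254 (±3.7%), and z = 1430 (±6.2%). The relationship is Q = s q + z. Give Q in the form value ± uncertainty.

Let p = s·q = 5660. δp/p = √((1·δs/s)² + (1·δq/q)²) = √(0.0121 + 0.00137) = 0.116, so δp = 657.
Q = p + z: δQ = √(δp² + δz²) = √(4.32e+05 + 7860) = 663
Q = 7090.

7090 ± 663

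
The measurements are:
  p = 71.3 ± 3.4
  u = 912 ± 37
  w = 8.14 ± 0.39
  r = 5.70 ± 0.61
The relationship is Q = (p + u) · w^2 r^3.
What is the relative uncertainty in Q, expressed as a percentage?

33.7%

Let h = p + u = 983. δh = √(δp² + δu²) = √(11.6 + 1370) = 37.2, so δh/h = 0.0378.
Q is then a monomial in h, w, r:
δQ/Q = √((δh/h)² + (2·δw/w)² + (3·δr/r)²) = √(0.00143 + 0.00918 + 0.103) = 0.337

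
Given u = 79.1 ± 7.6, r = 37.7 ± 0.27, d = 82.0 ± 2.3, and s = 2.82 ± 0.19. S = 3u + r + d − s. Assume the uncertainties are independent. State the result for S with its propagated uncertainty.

S is a linear combination, so absolute uncertainties add in quadrature:
  (3·δu)² = 520;  (δr)² = 0.0729;  (δd)² = 5.29;  (δs)² = 0.0361
δS = √(525) = 22.9
S = 354.

354 ± 22.9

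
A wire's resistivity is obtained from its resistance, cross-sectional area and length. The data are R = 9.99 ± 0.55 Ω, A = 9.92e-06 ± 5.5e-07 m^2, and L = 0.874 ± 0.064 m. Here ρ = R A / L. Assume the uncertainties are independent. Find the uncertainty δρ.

1.21e-05 Ω·m

ρ is a product of powers, so relative uncertainties combine in quadrature:
  (1·δR/R)² = (1×0.0551)² = 0.00303;  (1·δA/A)² = (1×0.0554)² = 0.00307;  (-1·δL/L)² = (-1×0.0732)² = 0.00536
δρ/ρ = √(0.0115) = 0.107
ρ = 0.000113 Ω·m, so δρ = 0.107 × 0.000113 = 1.21e-05 Ω·m.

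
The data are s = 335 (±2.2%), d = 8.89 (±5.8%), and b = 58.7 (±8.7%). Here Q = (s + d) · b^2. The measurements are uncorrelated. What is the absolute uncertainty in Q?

Let u = s + d = 344. δu = √(δs² + δd²) = √(54.3 + 0.266) = 7.39, so δu/u = 0.0215.
Q is then a monomial in u, b:
δQ/Q = √((δu/u)² + (2·δb/b)²) = √(0.000462 + 0.0303) = 0.175
Q = 1.18e+06, so δQ = 0.175 × 1.18e+06 = 2.08e+05.

2.08e+05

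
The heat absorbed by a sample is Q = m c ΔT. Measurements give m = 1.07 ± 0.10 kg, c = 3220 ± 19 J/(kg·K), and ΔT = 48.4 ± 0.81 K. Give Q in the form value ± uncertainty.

(1.67 ± 0.159) × 10^5 J

Q is a product of powers, so relative uncertainties combine in quadrature:
  (1·δm/m)² = (1×0.0935)² = 0.00873;  (1·δc/c)² = (1×0.00590)² = 3.48e-05;  (1·δΔT/ΔT)² = (1×0.0167)² = 0.000280
δQ/Q = √(0.00905) = 0.0951
Q = 1.67e+05 J, so δQ = 0.0951 × 1.67e+05 = 15900 J.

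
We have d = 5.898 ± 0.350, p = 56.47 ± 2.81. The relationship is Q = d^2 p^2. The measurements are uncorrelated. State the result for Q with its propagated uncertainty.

110900 ± 17200

Products/powers → add relative errors in quadrature, weighted by exponent:
  (2·δd/d)² = (2×0.0593)² = 0.0141;  (2·δp/p)² = (2×0.0498)² = 0.00990
δQ/Q = √(0.0240) = 0.155
Q = 110900, so δQ = 0.155 × 110900 = 17200.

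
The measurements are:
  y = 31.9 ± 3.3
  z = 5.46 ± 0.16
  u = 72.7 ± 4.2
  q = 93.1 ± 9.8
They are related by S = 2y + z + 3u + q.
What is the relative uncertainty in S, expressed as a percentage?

S is a linear combination, so absolute uncertainties add in quadrature:
  (2·δy)² = 43.6;  (δz)² = 0.0256;  (3·δu)² = 159;  (δq)² = 96.0
δS = √(298) = 17.3
S = 380, so δS/S = 17.3/380 = 0.0454.

4.54%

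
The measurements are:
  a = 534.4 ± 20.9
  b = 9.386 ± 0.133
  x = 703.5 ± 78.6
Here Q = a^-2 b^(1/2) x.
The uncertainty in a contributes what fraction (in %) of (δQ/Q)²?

32.8%

(δQ/Q)² = (-2·δa/a)² + (½·δb/b)² + (1·δx/x)²
  a term: (-2×0.0391)² = 0.00612
  b term: (0.5×0.0142)² = 5.02e-05
  x term: (1×0.112)² = 0.0125
Total = 0.0187. Share from a = 0.00612/0.0187 = 0.328.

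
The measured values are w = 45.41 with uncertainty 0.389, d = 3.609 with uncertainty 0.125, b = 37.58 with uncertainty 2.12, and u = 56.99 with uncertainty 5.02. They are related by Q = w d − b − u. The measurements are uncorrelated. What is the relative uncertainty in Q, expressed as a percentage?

11.5%

Let p = w·d = 163.9. δp/p = √((1·δw/w)² + (1·δd/d)²) = √(7.34e-05 + 0.00120) = 0.0357, so δp = 5.85.
Q = p − b − u: δQ = √(δp² + δb² + δu²) = √(34.2 + 4.49 + 25.2) = 7.99
Q = 69.31, so δQ/Q = 7.99/69.31 = 0.115.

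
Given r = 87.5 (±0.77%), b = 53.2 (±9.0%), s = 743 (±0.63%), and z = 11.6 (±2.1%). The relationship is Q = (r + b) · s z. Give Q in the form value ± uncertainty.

Let u = r + b = 141. δu = √(δr² + δb²) = √(0.454 + 22.9) = 4.84, so δu/u = 0.0344.
Q is then a monomial in u, s, z:
δQ/Q = √((δu/u)² + (1·δs/s)² + (1·δz/z)²) = √(0.00118 + 3.97e-05 + 0.000441) = 0.0408
Q = 1.21e+06, so δQ = 0.0408 × 1.21e+06 = 49400.

(1.21 ± 0.0494) × 10^6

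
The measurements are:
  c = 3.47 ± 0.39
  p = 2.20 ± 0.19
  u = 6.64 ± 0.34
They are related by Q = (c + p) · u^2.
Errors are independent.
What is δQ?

32.0

Let w = c + p = 5.67. δw = √(δc² + δp²) = √(0.152 + 0.0361) = 0.434, so δw/w = 0.0765.
Q is then a monomial in w, u:
δQ/Q = √((δw/w)² + (2·δu/u)²) = √(0.00585 + 0.0105) = 0.128
Q = 250, so δQ = 0.128 × 250 = 32.0.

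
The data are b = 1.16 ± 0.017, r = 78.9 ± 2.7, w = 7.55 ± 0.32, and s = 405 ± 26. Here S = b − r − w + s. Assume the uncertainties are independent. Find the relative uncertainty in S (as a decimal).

0.0818

Sums and differences: (δS)² = Σ (cᵢ δxᵢ)².
  (δb)² = 0.000289;  (δr)² = 7.29;  (δw)² = 0.102;  (δs)² = 676
δS = √(683) = 26.1
S = 320, so δS/S = 26.1/320 = 0.0818.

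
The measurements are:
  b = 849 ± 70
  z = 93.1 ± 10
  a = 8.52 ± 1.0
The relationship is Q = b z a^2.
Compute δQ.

1.55e+06

Products/powers → add relative errors in quadrature, weighted by exponent:
  (1·δb/b)² = (1×0.0824)² = 0.00680;  (1·δz/z)² = (1×0.107)² = 0.0115;  (2·δa/a)² = (2×0.117)² = 0.0551
δQ/Q = √(0.0734) = 0.271
Q = 5.74e+06, so δQ = 0.271 × 5.74e+06 = 1.55e+06.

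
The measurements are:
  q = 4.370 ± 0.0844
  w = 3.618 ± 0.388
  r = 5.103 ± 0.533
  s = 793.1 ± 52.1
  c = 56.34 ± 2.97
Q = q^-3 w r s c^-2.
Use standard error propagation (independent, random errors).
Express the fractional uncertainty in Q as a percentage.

Relative error in a monomial: (δQ/Q)² = Σ (nᵢ · δxᵢ/xᵢ)².
  (-3·δq/q)² = (-3×0.0193)² = 0.00336;  (1·δw/w)² = (1×0.107)² = 0.0115;  (1·δr/r)² = (1×0.104)² = 0.0109;  (1·δs/s)² = (1×0.0657)² = 0.00432;  (-2·δc/c)² = (-2×0.0527)² = 0.0111
δQ/Q = √(0.0412) = 0.203

20.3%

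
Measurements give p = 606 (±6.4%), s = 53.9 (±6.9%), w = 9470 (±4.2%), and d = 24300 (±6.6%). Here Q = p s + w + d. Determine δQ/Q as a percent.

Let h = p·s = 32700. δh/h = √((1·δp/p)² + (1·δs/s)²) = √(0.00410 + 0.00476) = 0.0941, so δh = 3070.
Q = h + w + d: δQ = √(δh² + δw² + δd²) = √(9.45e+06 + 1.58e+05 + 2.57e+06) = 3490
Q = 66400, so δQ/Q = 3490/66400 = 0.0525.

5.25%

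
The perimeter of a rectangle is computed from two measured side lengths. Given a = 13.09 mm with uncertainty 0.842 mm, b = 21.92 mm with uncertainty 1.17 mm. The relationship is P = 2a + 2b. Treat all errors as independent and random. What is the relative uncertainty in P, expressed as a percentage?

4.12%

Sums and differences: (δP)² = Σ (cᵢ δxᵢ)².
  (2·δa)² = 2.84;  (2·δb)² = 5.48
δP = √(8.31) = 2.88 mm
P = 70.02 mm, so δP/P = 2.88/70.02 = 0.0412.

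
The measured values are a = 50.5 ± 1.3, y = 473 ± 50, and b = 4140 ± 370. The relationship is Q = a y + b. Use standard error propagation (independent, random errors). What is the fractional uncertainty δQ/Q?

Let p = a·y = 23900. δp/p = √((1·δa/a)² + (1·δy/y)²) = √(0.000663 + 0.0112) = 0.109, so δp = 2600.
Q = p + b: δQ = √(δp² + δb²) = √(6.75e+06 + 1.37e+05) = 2630
Q = 28000, so δQ/Q = 2630/28000 = 0.0937.

0.0937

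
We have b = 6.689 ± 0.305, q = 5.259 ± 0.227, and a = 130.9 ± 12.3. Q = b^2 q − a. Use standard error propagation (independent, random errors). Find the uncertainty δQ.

Let p = b^2·q = 235.3. δp/p = √((2·δb/b)² + (1·δq/q)²) = √(0.00832 + 0.00186) = 0.101, so δp = 23.7.
Q = p − a: δQ = √(δp² + δa²) = √(564 + 151) = 26.7

26.7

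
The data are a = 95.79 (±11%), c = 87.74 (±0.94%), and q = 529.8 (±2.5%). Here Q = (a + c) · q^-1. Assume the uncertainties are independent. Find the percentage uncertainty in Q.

6.28%

Let u = a + c = 183.5. δu = √(δa² + δc²) = √(111 + 0.680) = 10.6, so δu/u = 0.0576.
Q is then a monomial in u, q:
δQ/Q = √((δu/u)² + (-1·δq/q)²) = √(0.00332 + 0.000625) = 0.0628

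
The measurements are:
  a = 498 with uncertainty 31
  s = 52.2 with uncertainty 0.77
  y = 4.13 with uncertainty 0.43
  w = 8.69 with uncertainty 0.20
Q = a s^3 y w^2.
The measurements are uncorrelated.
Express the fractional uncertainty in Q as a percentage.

13.7%

Relative error in a monomial: (δQ/Q)² = Σ (nᵢ · δxᵢ/xᵢ)².
  (1·δa/a)² = (1×0.0622)² = 0.00387;  (3·δs/s)² = (3×0.0148)² = 0.00196;  (1·δy/y)² = (1×0.104)² = 0.0108;  (2·δw/w)² = (2×0.0230)² = 0.00212
δQ/Q = √(0.0188) = 0.137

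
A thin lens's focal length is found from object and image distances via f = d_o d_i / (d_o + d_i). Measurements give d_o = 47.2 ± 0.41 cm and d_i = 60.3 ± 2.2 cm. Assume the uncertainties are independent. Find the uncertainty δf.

0.443 cm

∂f/∂d_o = (d_i/(d_o+d_i))² = 0.315;  ∂f/∂d_i = (d_o/(d_o+d_i))² = 0.193
δf = √((∂f/∂d_o · δd_o)² + (∂f/∂d_i · δd_i)²) = √(0.0166 + 0.180) = 0.443 cm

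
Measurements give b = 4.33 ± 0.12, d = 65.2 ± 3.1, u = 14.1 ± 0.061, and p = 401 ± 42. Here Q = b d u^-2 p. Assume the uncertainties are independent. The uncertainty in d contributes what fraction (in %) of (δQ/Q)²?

16.1%

(δQ/Q)² = (1·δb/b)² + (1·δd/d)² + (-2·δu/u)² + (1·δp/p)²
  b term: (1×0.0277)² = 0.000768
  d term: (1×0.0475)² = 0.00226
  u term: (-2×0.00433)² = 7.49e-05
  p term: (1×0.105)² = 0.0110
Total = 0.0141. Share from d = 0.00226/0.0141 = 0.161.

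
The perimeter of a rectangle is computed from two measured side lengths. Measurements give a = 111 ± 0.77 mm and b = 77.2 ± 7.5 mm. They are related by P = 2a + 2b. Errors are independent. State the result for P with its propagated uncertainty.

376 ± 15.1 mm

P is a linear combination, so absolute uncertainties add in quadrature:
  (2·δa)² = 2.37;  (2·δb)² = 225
δP = √(227) = 15.1 mm
P = 376 mm.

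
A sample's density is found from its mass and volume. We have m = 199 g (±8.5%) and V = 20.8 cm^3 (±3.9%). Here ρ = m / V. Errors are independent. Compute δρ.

Each factor contributes (exponent × relative error)² to (δρ/ρ)²:
  (1·δm/m)² = (1×0.0850)² = 0.00723;  (-1·δV/V)² = (-1×0.0390)² = 0.00152
δρ/ρ = √(0.00875) = 0.0935
ρ = 9.57 g/cm^3, so δρ = 0.0935 × 9.57 = 0.895 g/cm^3.

0.895 g/cm^3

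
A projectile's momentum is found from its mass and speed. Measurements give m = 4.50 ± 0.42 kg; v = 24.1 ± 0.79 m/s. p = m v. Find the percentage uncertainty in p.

For a monomial p ∝ m, v, fractional errors add in quadrature:
  (1·δm/m)² = (1×0.0933)² = 0.00871;  (1·δv/v)² = (1×0.0328)² = 0.00107
δp/p = √(0.00979) = 0.0989

9.89%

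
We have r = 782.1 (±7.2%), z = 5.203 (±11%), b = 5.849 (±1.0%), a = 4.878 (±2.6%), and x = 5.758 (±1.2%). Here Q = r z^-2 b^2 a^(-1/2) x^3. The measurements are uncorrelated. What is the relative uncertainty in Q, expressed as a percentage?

23.5%

Each factor contributes (exponent × relative error)² to (δQ/Q)²:
  (1·δr/r)² = (1×0.0720)² = 0.00518;  (-2·δz/z)² = (-2×0.110)² = 0.0484;  (2·δb/b)² = (2×0.0100)² = 0.000400;  (−½·δa/a)² = (-0.5×0.0260)² = 0.000169;  (3·δx/x)² = (3×0.0120)² = 0.00130
δQ/Q = √(0.0554) = 0.235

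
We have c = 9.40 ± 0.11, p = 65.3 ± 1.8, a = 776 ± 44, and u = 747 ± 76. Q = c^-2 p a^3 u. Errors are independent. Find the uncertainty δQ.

5.2e+10

Each factor contributes (exponent × relative error)² to (δQ/Q)²:
  (-2·δc/c)² = (-2×0.0117)² = 0.000548;  (1·δp/p)² = (1×0.0276)² = 0.000760;  (3·δa/a)² = (3×0.0567)² = 0.0289;  (1·δu/u)² = (1×0.102)² = 0.0104
δQ/Q = √(0.0406) = 0.201
Q = 2.58e+11, so δQ = 0.201 × 2.58e+11 = 5.2e+10.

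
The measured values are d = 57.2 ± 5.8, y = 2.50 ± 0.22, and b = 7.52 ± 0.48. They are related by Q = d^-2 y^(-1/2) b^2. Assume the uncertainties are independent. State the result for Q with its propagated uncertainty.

Relative error in a monomial: (δQ/Q)² = Σ (nᵢ · δxᵢ/xᵢ)².
  (-2·δd/d)² = (-2×0.101)² = 0.0411;  (−½·δy/y)² = (-0.5×0.0880)² = 0.00194;  (2·δb/b)² = (2×0.0638)² = 0.0163
δQ/Q = √(0.0594) = 0.244
Q = 0.0109, so δQ = 0.244 × 0.0109 = 0.00266.

0.0109 ± 0.00266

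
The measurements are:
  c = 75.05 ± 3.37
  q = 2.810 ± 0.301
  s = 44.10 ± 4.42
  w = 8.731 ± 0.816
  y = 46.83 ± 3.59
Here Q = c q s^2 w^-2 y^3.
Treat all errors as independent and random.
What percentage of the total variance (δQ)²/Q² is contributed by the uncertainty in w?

(δQ/Q)² = (1·δc/c)² + (1·δq/q)² + (2·δs/s)² + (-2·δw/w)² + (3·δy/y)²
  c term: (1×0.0449)² = 0.00202
  q term: (1×0.107)² = 0.0115
  s term: (2×0.100)² = 0.0402
  w term: (-2×0.0935)² = 0.0349
  y term: (3×0.0767)² = 0.0529
Total = 0.142. Share from w = 0.0349/0.142 = 0.247.

24.7%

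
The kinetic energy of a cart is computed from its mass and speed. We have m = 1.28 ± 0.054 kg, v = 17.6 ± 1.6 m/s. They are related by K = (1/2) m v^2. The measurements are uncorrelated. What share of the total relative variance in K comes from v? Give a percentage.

94.9%

(δK/K)² = (1·δm/m)² + (2·δv/v)²
  m term: (1×0.0422)² = 0.00178
  v term: (2×0.0909)² = 0.0331
Total = 0.0348. Share from v = 0.0331/0.0348 = 0.949.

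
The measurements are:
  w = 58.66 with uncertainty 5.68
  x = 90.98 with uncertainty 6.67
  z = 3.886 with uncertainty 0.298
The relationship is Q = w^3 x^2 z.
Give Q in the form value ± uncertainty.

(6.493 ± 2.17) × 10^9

Q is a product of powers, so relative uncertainties combine in quadrature:
  (3·δw/w)² = (3×0.0968)² = 0.0844;  (2·δx/x)² = (2×0.0733)² = 0.0215;  (1·δz/z)² = (1×0.0767)² = 0.00588
δQ/Q = √(0.112) = 0.334
Q = 6.493e+09, so δQ = 0.334 × 6.493e+09 = 2.17e+09.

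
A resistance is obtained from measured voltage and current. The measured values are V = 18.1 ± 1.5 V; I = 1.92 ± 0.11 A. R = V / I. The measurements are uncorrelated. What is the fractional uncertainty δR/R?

0.101

For a monomial R ∝ V, I^-1, fractional errors add in quadrature:
  (1·δV/V)² = (1×0.0829)² = 0.00687;  (-1·δI/I)² = (-1×0.0573)² = 0.00328
δR/R = √(0.0102) = 0.101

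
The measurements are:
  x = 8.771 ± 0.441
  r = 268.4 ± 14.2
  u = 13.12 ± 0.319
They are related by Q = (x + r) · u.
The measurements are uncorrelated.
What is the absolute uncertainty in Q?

Let w = x + r = 277.2. δw = √(δx² + δr²) = √(0.194 + 202) = 14.2, so δw/w = 0.0513.
Q is then a monomial in w, u:
δQ/Q = √((δw/w)² + (1·δu/u)²) = √(0.00263 + 0.000591) = 0.0567
Q = 3636, so δQ = 0.0567 × 3636 = 206.

206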